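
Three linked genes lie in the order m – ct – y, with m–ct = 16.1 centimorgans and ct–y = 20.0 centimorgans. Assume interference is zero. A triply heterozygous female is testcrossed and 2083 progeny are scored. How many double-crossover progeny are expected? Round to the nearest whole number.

Map distances give recombination frequencies of 0.161 and 0.200 for the two intervals.
With no interference, expected double-crossover frequency = 0.161 × 0.200 = 0.03220.
Expected number = 0.03220 × 2083 = 67.07 ≈ 67.

67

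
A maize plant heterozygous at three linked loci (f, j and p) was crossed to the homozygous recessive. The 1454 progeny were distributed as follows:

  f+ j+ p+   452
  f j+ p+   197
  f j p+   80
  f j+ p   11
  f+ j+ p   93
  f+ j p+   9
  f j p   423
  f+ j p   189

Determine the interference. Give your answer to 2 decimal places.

The two most frequent reciprocal classes, f+ j+ p+ and f j p, are the parental types, so the F1 was f+ j+ p+ / f j p.
The two rarest classes, f+ j p+ and f j+ p, are the double crossovers. Comparing them with the parentals, only the j allele has switched, so j is the middle locus and the order is p – j – f.
p–j: (173 + 20)/1454 = 0.1327; j–f: (386 + 20)/1454 = 0.2792.
Expected DCO frequency = 0.1327 × 0.2792 ≈ 0.03705; observed = 20/1454 ≈ 0.01376.
Coefficient of coincidence = 0.01376/0.03705 ≈ 0.37; interference = 1 − 0.37 = 0.63.

0.63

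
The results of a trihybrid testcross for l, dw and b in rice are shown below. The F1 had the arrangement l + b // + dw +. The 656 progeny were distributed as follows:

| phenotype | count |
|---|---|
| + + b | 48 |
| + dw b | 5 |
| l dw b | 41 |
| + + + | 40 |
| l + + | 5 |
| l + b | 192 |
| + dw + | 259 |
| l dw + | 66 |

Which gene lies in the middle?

b

The two rarest classes, l + + and + dw b, are the double crossovers. Comparing them with the parentals, only the b allele has switched, so b is the middle locus and the order is dw – b – l.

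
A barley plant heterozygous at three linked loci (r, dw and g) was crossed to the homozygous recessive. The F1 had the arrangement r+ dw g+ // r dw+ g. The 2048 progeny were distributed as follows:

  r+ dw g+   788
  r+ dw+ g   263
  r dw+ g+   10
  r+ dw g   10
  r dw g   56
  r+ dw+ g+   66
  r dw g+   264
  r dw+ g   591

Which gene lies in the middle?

The two rarest classes, r+ dw g and r dw+ g+, are the double crossovers. Comparing them with the parentals, only the g allele has switched, so g is the middle locus and the order is r – g – dw.

g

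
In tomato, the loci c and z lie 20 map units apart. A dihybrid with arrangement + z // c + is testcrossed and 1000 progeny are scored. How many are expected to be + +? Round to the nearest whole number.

100

A map distance of 20 map units corresponds to a recombination frequency of 0.200.
The F1 is + z / c +, so + + is a recombinant gamete class with expected frequency r/2 = 0.200/2 = 0.1000.
Expected number = 0.1000 × 1000 = 100.00 ≈ 100.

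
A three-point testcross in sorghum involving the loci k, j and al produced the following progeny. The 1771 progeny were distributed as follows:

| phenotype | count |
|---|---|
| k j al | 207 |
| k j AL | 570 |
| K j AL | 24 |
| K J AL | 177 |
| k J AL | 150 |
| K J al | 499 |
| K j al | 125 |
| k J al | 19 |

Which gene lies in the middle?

The two most frequent reciprocal classes, k j AL and K J al, are the parental types, so the F1 was k j AL / K J al.
The two rarest classes, K j AL and k J al, are the double crossovers. Comparing them with the parentals, only the k allele has switched, so k is the middle locus and the order is al – k – j.

k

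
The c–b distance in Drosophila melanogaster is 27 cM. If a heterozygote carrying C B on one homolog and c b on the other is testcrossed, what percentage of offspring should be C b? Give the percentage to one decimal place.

A map distance of 27 cM corresponds to a recombination frequency of 0.270.
The F1 is C B / c b, so C b is a recombinant gamete class with expected frequency r/2 = 0.270/2 = 0.1350.
That is 0.1350 = 13.5% of the progeny.

13.5%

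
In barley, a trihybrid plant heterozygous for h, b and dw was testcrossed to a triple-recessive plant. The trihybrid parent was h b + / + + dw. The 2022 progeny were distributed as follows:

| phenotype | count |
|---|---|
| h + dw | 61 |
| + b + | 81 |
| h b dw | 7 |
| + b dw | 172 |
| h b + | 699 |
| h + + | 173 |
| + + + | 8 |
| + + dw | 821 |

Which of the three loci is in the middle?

The two rarest classes, h b dw and + + +, are the double crossovers. Comparing them with the parentals, only the dw allele has switched, so dw is the middle locus and the order is b – dw – h.

dw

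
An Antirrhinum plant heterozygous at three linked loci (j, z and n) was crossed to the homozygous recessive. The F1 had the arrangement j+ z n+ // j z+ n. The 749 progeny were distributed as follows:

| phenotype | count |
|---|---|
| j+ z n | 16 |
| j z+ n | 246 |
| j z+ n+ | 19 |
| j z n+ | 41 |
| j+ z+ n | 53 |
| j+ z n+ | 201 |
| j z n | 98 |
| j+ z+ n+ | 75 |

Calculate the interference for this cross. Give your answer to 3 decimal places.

0.023

The two rarest classes, j+ z n and j z+ n+, are the double crossovers. Comparing them with the parentals, only the n allele has switched, so n is the middle locus and the order is z – n – j.
z–n: (173 + 35)/749 = 0.2777; n–j: (94 + 35)/749 = 0.1722.
Expected DCO frequency = 0.2777 × 0.1722 ≈ 0.04782; observed = 35/749 ≈ 0.04673.
Coefficient of coincidence = 0.04673/0.04782 ≈ 0.977; interference = 1 − 0.977 = 0.023.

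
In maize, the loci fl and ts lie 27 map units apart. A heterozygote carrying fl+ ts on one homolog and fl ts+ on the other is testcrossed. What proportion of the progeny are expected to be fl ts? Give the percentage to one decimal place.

13.5%

A map distance of 27 map units corresponds to a recombination frequency of 0.270.
The F1 is fl+ ts / fl ts+, so fl ts is a recombinant gamete class with expected frequency r/2 = 0.270/2 = 0.1350.
That is 0.1350 = 13.5% of the progeny.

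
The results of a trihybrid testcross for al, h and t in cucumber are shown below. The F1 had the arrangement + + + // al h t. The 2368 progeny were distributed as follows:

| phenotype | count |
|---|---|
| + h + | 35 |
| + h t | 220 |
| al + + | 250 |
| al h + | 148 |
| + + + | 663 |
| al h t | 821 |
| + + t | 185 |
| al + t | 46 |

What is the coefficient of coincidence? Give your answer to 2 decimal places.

0.84

The two rarest classes, + h + and al + t, are the double crossovers. Comparing them with the parentals, only the h allele has switched, so h is the middle locus and the order is t – h – al.
t–h: (333 + 81)/2368 = 0.1748; h–al: (470 + 81)/2368 = 0.2327.
Expected DCO frequency = 0.1748 × 0.2327 ≈ 0.04068; observed = 81/2368 ≈ 0.03421.
Coefficient of coincidence = 0.03421/0.04068 ≈ 0.84.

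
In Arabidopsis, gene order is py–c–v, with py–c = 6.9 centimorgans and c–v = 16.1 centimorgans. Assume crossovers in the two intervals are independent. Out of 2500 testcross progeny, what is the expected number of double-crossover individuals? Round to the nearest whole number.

28

Map distances give recombination frequencies of 0.069 and 0.161 for the two intervals.
With no interference, expected double-crossover frequency = 0.069 × 0.161 = 0.01111.
Expected number = 0.01111 × 2500 = 27.77 ≈ 28.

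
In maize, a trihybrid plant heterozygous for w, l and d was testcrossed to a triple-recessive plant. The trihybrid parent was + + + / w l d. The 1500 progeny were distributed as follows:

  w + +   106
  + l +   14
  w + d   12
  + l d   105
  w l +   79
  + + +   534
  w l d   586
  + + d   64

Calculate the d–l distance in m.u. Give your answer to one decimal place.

11.3 m.u.

The two rarest classes, + l + and w + d, are the double crossovers. Comparing them with the parentals, only the l allele has switched, so l is the middle locus and the order is w – l – d.
Crossovers in the l–d interval produce the single-crossover classes + + d and w l + (64 + 79 = 143) plus the double crossovers (26).
RF(l–d) = (143 + 26) / 1500 = 169/1500 = 0.1127 → 11.3 m.u.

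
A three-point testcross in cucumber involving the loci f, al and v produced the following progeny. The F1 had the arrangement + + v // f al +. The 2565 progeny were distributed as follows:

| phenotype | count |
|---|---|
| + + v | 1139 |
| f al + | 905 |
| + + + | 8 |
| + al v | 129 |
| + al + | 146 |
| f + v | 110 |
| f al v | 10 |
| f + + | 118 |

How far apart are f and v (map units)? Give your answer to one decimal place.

The two rarest classes, + + + and f al v, are the double crossovers. Comparing them with the parentals, only the v allele has switched, so v is the middle locus and the order is f – v – al.
Crossovers in the f–v interval produce the single-crossover classes f + v and + al + (110 + 146 = 256) plus the double crossovers (18).
RF(f–v) = (256 + 18) / 2565 = 274/2565 = 0.1068 → 10.7 map units.

10.7 map units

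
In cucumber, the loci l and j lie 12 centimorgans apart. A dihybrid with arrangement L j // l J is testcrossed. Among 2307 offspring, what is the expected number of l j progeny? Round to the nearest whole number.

138

A map distance of 12 centimorgans corresponds to a recombination frequency of 0.120.
The F1 is L j / l J, so l j is a recombinant gamete class with expected frequency r/2 = 0.120/2 = 0.0600.
Expected number = 0.0600 × 2307 = 138.42 ≈ 138.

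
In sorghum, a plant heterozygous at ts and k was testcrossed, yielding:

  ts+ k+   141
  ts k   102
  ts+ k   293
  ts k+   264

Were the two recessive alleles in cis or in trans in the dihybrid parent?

The two most frequent classes are ts+ k (293) and ts k+ (264); these are the parental (non-recombinant) types.
So the F1 carried ts+ k on one chromosome and ts k+ on the other — the recessive alleles are on opposite chromosomes (trans / repulsion).

trans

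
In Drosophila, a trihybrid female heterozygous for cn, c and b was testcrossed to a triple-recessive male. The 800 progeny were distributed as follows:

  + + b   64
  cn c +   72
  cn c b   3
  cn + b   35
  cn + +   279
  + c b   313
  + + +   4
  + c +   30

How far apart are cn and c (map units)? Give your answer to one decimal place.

The two most frequent reciprocal classes, cn + + and + c b, are the parental types, so the F1 was cn + + / + c b.
The two rarest classes, + + + and cn c b, are the double crossovers. Comparing them with the parentals, only the cn allele has switched, so cn is the middle locus and the order is b – cn – c.
Crossovers in the cn–c interval produce the single-crossover classes cn c + and + + b (72 + 64 = 136) plus the double crossovers (7).
RF(cn–c) = (136 + 7) / 800 = 143/800 = 0.1787 → 17.9 map units.

17.9 map units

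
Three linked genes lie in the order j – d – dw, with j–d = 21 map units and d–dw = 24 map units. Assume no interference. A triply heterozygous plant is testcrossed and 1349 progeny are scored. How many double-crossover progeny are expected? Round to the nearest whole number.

68

Map distances give recombination frequencies of 0.210 and 0.240 for the two intervals.
With no interference, expected double-crossover frequency = 0.210 × 0.240 = 0.05040.
Expected number = 0.05040 × 1349 = 67.99 ≈ 68.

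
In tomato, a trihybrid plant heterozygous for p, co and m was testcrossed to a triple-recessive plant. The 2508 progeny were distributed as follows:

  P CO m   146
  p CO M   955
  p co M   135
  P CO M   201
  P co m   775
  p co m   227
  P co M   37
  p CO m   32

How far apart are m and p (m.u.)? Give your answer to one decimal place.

The two most frequent reciprocal classes, P co m and p CO M, are the parental types, so the F1 was P co m / p CO M.
The two rarest classes, P co M and p CO m, are the double crossovers. Comparing them with the parentals, only the m allele has switched, so m is the middle locus and the order is co – m – p.
Crossovers in the m–p interval produce the single-crossover classes p co m and P CO M (227 + 201 = 428) plus the double crossovers (69).
RF(m–p) = (428 + 69) / 2508 = 497/2508 = 0.1982 → 19.8 m.u.

19.8 m.u.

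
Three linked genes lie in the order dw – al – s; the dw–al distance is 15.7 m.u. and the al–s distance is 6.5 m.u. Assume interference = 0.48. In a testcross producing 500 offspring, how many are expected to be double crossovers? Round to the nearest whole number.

3

Map distances give recombination frequencies of 0.157 and 0.065 for the two intervals.
With interference 0.48 (so coincidence = 0.52), expected double-crossover frequency = 0.157 × 0.065 × 0.52 = 0.00531.
Expected number = 0.00531 × 500 = 2.65 ≈ 3.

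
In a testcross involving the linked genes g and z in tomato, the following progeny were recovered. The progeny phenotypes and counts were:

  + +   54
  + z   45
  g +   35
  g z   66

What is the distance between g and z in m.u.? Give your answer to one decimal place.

40.0 m.u.

The two most frequent classes, + + (54) and g z (66), are the parental types, so the F1 was + + / g z.
The recombinant classes are + z and g +: 45 + 35 = 80.
Recombination frequency = 80/200 = 0.4000 ≈ 40.0%, i.e. 40.0 m.u.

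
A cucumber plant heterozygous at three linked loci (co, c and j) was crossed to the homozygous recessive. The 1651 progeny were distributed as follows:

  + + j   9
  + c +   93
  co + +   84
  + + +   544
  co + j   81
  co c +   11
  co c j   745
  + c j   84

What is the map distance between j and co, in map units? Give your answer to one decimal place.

The two most frequent reciprocal classes, + + + and co c j, are the parental types, so the F1 was + + + / co c j.
The two rarest classes, + + j and co c +, are the double crossovers. Comparing them with the parentals, only the j allele has switched, so j is the middle locus and the order is co – j – c.
Crossovers in the co–j interval produce the single-crossover classes co + + and + c j (84 + 84 = 168) plus the double crossovers (20).
RF(co–j) = (168 + 20) / 1651 = 188/1651 = 0.1139 → 11.4 map units.

11.4 map units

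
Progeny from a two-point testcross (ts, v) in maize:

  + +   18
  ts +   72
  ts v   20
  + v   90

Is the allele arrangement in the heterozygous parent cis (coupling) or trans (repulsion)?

The two most frequent classes are + v (90) and ts + (72); these are the parental (non-recombinant) types.
So the F1 carried + v on one chromosome and ts + on the other — the recessive alleles are on opposite chromosomes (trans / repulsion).

trans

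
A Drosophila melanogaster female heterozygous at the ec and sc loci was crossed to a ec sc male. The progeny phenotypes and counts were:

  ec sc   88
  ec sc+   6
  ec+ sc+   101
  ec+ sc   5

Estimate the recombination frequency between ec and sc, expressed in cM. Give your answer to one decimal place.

5.5 cM

The two most frequent classes, ec+ sc+ (101) and ec sc (88), are the parental types, so the F1 was ec+ sc+ / ec sc.
The recombinant classes are ec+ sc and ec sc+: 5 + 6 = 11.
Recombination frequency = 11/200 = 0.0550 ≈ 5.5%, i.e. 5.5 cM.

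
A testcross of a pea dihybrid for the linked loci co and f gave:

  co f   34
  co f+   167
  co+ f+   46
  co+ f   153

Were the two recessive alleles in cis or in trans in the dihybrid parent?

trans

The two most frequent classes are co+ f (153) and co f+ (167); these are the parental (non-recombinant) types.
So the F1 carried co+ f on one chromosome and co f+ on the other — the recessive alleles are on opposite chromosomes (trans / repulsion).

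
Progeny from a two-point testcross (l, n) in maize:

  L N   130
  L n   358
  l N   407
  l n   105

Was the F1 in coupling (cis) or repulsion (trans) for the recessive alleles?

trans

The two most frequent classes are L n (358) and l N (407); these are the parental (non-recombinant) types.
So the F1 carried L n on one chromosome and l N on the other — the recessive alleles are on opposite chromosomes (trans / repulsion).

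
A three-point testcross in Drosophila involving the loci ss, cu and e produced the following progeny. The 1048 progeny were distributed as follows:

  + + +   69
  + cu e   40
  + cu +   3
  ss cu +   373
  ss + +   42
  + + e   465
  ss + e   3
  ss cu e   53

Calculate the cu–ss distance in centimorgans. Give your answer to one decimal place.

The two most frequent reciprocal classes, + + e and ss cu +, are the parental types, so the F1 was + + e / ss cu +.
The two rarest classes, ss + e and + cu +, are the double crossovers. Comparing them with the parentals, only the ss allele has switched, so ss is the middle locus and the order is e – ss – cu.
Crossovers in the ss–cu interval produce the single-crossover classes + cu e and ss + + (40 + 42 = 82) plus the double crossovers (6).
RF(ss–cu) = (82 + 6) / 1048 = 88/1048 = 0.0840 → 8.4 centimorgans.

8.4 centimorgans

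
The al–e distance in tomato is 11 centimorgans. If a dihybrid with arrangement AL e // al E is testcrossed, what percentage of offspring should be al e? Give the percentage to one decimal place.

A map distance of 11 centimorgans corresponds to a recombination frequency of 0.110.
The F1 is AL e / al E, so al e is a recombinant gamete class with expected frequency r/2 = 0.110/2 = 0.0550.
That is 0.0550 = 5.5% of the progeny.

5.5%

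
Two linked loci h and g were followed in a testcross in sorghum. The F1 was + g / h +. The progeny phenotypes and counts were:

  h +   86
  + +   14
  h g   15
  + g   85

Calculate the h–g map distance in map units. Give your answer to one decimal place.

The recombinant classes are + + and h g: 14 + 15 = 29.
Recombination frequency = 29/200 = 0.1450 ≈ 14.5%, i.e. 14.5 map units.

14.5 map units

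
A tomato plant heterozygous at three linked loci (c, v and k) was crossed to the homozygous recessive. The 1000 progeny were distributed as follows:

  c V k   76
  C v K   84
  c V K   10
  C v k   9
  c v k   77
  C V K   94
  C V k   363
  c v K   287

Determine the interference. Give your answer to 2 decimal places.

0.44

The two most frequent reciprocal classes, c v K and C V k, are the parental types, so the F1 was c v K / C V k.
The two rarest classes, c V K and C v k, are the double crossovers. Comparing them with the parentals, only the v allele has switched, so v is the middle locus and the order is k – v – c.
k–v: (171 + 19)/1000 = 0.1900; v–c: (160 + 19)/1000 = 0.1790.
Expected DCO frequency = 0.1900 × 0.1790 ≈ 0.03401; observed = 19/1000 ≈ 0.01900.
Coefficient of coincidence = 0.01900/0.03401 ≈ 0.56; interference = 1 − 0.56 = 0.44.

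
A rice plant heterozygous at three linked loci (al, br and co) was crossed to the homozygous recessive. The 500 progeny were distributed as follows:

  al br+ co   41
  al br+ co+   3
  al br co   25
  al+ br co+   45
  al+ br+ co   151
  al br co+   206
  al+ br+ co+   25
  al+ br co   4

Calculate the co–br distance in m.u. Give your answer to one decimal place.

11.4 m.u.

The two most frequent reciprocal classes, al br co+ and al+ br+ co, are the parental types, so the F1 was al br co+ / al+ br+ co.
The two rarest classes, al br+ co+ and al+ br co, are the double crossovers. Comparing them with the parentals, only the br allele has switched, so br is the middle locus and the order is al – br – co.
Crossovers in the br–co interval produce the single-crossover classes al br co and al+ br+ co+ (25 + 25 = 50) plus the double crossovers (7).
RF(br–co) = (50 + 7) / 500 = 57/500 = 0.1140 → 11.4 m.u.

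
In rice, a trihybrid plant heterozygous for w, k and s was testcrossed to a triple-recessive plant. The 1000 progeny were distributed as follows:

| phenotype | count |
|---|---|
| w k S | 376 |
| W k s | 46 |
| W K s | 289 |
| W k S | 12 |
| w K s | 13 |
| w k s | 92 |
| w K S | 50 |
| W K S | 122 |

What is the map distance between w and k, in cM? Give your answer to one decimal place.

The two most frequent reciprocal classes, w k S and W K s, are the parental types, so the F1 was w k S / W K s.
The two rarest classes, W k S and w K s, are the double crossovers. Comparing them with the parentals, only the w allele has switched, so w is the middle locus and the order is s – w – k.
Crossovers in the w–k interval produce the single-crossover classes w K S and W k s (50 + 46 = 96) plus the double crossovers (25).
RF(w–k) = (96 + 25) / 1000 = 121/1000 = 0.1210 → 12.1 cM.

12.1 cM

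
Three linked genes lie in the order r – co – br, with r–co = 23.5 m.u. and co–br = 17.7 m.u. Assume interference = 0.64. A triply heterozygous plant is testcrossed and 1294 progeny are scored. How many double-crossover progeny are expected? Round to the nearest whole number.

Map distances give recombination frequencies of 0.235 and 0.177 for the two intervals.
With interference 0.64 (so coincidence = 0.36), expected double-crossover frequency = 0.235 × 0.177 × 0.36 = 0.01497.
Expected number = 0.01497 × 1294 = 19.38 ≈ 19.

19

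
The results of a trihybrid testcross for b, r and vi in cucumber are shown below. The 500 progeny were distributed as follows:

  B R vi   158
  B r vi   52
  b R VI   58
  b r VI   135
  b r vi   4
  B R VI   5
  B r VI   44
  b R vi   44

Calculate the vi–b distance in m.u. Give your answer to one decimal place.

The two most frequent reciprocal classes, B R vi and b r VI, are the parental types, so the F1 was B R vi / b r VI.
The two rarest classes, B R VI and b r vi, are the double crossovers. Comparing them with the parentals, only the vi allele has switched, so vi is the middle locus and the order is b – vi – r.
Crossovers in the b–vi interval produce the single-crossover classes b R vi and B r VI (44 + 44 = 88) plus the double crossovers (9).
RF(b–vi) = (88 + 9) / 500 = 97/500 = 0.1940 → 19.4 m.u.

19.4 m.u.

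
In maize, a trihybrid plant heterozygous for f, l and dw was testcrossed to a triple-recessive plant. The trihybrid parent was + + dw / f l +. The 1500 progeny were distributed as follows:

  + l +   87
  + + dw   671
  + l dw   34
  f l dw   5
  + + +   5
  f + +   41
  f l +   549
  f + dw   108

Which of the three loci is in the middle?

The two rarest classes, + + + and f l dw, are the double crossovers. Comparing them with the parentals, only the dw allele has switched, so dw is the middle locus and the order is l – dw – f.

dw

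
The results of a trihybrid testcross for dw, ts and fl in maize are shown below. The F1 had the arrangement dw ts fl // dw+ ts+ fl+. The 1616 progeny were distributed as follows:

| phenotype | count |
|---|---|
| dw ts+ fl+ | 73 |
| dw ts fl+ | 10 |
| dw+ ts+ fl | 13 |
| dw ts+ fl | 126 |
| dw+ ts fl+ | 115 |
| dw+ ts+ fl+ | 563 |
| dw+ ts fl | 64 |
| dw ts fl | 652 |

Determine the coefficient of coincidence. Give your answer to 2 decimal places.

0.88

The two rarest classes, dw ts fl+ and dw+ ts+ fl, are the double crossovers. Comparing them with the parentals, only the fl allele has switched, so fl is the middle locus and the order is dw – fl – ts.
dw–fl: (137 + 23)/1616 = 0.0990; fl–ts: (241 + 23)/1616 = 0.1634.
Expected DCO frequency = 0.0990 × 0.1634 ≈ 0.01618; observed = 23/1616 ≈ 0.01423.
Coefficient of coincidence = 0.01423/0.01618 ≈ 0.88.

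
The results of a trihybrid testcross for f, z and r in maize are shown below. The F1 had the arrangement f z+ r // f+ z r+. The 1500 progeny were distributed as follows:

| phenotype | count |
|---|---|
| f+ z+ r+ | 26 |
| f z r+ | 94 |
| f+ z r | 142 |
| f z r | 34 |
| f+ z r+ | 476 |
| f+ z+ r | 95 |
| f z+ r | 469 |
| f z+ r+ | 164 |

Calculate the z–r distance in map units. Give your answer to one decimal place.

24.4 map units

The two rarest classes, f z r and f+ z+ r+, are the double crossovers. Comparing them with the parentals, only the z allele has switched, so z is the middle locus and the order is f – z – r.
Crossovers in the z–r interval produce the single-crossover classes f z+ r+ and f+ z r (164 + 142 = 306) plus the double crossovers (60).
RF(z–r) = (306 + 60) / 1500 = 366/1500 = 0.2440 → 24.4 map units.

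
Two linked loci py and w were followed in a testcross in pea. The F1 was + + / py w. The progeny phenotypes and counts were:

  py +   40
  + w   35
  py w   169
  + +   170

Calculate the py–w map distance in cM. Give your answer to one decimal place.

The recombinant classes are + w and py +: 35 + 40 = 75.
Recombination frequency = 75/414 = 0.1812 ≈ 18.1%, i.e. 18.1 cM.

18.1 cM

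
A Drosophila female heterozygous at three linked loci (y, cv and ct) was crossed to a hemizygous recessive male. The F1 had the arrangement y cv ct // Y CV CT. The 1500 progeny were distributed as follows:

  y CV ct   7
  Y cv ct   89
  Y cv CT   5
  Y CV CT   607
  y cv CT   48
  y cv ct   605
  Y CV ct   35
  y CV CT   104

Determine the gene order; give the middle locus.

cv

The two rarest classes, y CV ct and Y cv CT, are the double crossovers. Comparing them with the parentals, only the cv allele has switched, so cv is the middle locus and the order is y – cv – ct.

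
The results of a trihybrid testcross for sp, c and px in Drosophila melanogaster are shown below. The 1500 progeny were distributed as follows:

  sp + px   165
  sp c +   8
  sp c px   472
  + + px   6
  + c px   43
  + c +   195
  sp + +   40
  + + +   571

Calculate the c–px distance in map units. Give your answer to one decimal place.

The two most frequent reciprocal classes, + + + and sp c px, are the parental types, so the F1 was + + + / sp c px.
The two rarest classes, + + px and sp c +, are the double crossovers. Comparing them with the parentals, only the px allele has switched, so px is the middle locus and the order is sp – px – c.
Crossovers in the px–c interval produce the single-crossover classes + c + and sp + px (195 + 165 = 360) plus the double crossovers (14).
RF(px–c) = (360 + 14) / 1500 = 374/1500 = 0.2493 → 24.9 map units.

24.9 map units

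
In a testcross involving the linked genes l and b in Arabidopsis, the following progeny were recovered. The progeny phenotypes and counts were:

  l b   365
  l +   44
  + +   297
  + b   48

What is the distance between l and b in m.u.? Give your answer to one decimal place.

The two most frequent classes, + + (297) and l b (365), are the parental types, so the F1 was + + / l b.
The recombinant classes are + b and l +: 48 + 44 = 92.
Recombination frequency = 92/754 = 0.1220 ≈ 12.2%, i.e. 12.2 m.u.

12.2 m.u.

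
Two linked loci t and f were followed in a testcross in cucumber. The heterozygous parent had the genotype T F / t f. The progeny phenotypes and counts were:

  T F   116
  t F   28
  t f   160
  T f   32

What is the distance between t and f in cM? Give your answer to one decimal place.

17.9 cM

The recombinant classes are T f and t F: 32 + 28 = 60.
Recombination frequency = 60/336 = 0.1786 ≈ 17.9%, i.e. 17.9 cM.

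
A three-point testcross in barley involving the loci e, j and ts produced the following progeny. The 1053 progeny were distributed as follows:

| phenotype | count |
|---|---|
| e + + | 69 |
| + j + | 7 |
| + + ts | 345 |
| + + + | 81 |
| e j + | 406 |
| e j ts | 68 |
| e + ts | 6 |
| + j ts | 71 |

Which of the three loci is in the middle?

The two most frequent reciprocal classes, + + ts and e j +, are the parental types, so the F1 was + + ts / e j +.
The two rarest classes, e + ts and + j +, are the double crossovers. Comparing them with the parentals, only the e allele has switched, so e is the middle locus and the order is ts – e – j.

e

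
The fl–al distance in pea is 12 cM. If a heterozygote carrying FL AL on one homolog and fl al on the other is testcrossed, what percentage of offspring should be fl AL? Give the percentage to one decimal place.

A map distance of 12 cM corresponds to a recombination frequency of 0.120.
The F1 is FL AL / fl al, so fl AL is a recombinant gamete class with expected frequency r/2 = 0.120/2 = 0.0600.
That is 0.0600 = 6.0% of the progeny.

6.0%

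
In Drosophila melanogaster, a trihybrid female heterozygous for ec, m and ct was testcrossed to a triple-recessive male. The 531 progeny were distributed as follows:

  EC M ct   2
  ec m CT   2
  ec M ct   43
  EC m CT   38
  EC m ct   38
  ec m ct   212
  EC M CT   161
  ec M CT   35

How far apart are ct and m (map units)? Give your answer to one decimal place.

16.0 map units

The two most frequent reciprocal classes, EC M CT and ec m ct, are the parental types, so the F1 was EC M CT / ec m ct.
The two rarest classes, EC M ct and ec m CT, are the double crossovers. Comparing them with the parentals, only the ct allele has switched, so ct is the middle locus and the order is m – ct – ec.
Crossovers in the m–ct interval produce the single-crossover classes EC m CT and ec M ct (38 + 43 = 81) plus the double crossovers (4).
RF(m–ct) = (81 + 4) / 531 = 85/531 = 0.1601 → 16.0 map units.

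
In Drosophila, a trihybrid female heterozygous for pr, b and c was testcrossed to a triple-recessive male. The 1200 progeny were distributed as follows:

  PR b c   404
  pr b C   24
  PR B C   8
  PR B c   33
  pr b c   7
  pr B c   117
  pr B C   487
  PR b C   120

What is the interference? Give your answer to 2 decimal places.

0.01

The two most frequent reciprocal classes, PR b c and pr B C, are the parental types, so the F1 was PR b c / pr B C.
The two rarest classes, pr b c and PR B C, are the double crossovers. Comparing them with the parentals, only the pr allele has switched, so pr is the middle locus and the order is b – pr – c.
b–pr: (57 + 15)/1200 = 0.0600; pr–c: (237 + 15)/1200 = 0.2100.
Expected DCO frequency = 0.0600 × 0.2100 ≈ 0.01260; observed = 15/1200 ≈ 0.01250.
Coefficient of coincidence = 0.01250/0.01260 ≈ 0.99; interference = 1 − 0.99 = 0.01.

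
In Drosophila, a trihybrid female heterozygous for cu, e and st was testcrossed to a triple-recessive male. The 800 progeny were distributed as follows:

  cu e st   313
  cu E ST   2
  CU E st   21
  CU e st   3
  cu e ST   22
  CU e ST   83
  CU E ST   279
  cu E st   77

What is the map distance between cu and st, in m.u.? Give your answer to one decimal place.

The two most frequent reciprocal classes, CU E ST and cu e st, are the parental types, so the F1 was CU E ST / cu e st.
The two rarest classes, cu E ST and CU e st, are the double crossovers. Comparing them with the parentals, only the cu allele has switched, so cu is the middle locus and the order is e – cu – st.
Crossovers in the cu–st interval produce the single-crossover classes CU E st and cu e ST (21 + 22 = 43) plus the double crossovers (5).
RF(cu–st) = (43 + 5) / 800 = 48/800 = 0.0600 → 6.0 m.u.

6.0 m.u.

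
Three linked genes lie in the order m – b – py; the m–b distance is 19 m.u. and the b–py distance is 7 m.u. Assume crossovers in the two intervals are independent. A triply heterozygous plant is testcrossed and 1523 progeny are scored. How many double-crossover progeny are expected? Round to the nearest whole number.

Map distances give recombination frequencies of 0.190 and 0.070 for the two intervals.
With no interference, expected double-crossover frequency = 0.190 × 0.070 = 0.01330.
Expected number = 0.01330 × 1523 = 20.26 ≈ 20.

20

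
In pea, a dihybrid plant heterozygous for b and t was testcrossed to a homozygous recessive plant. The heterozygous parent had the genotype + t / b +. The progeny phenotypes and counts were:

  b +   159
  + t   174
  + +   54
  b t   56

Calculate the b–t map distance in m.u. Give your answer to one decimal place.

24.8 m.u.

The recombinant classes are + + and b t: 54 + 56 = 110.
Recombination frequency = 110/443 = 0.2483 ≈ 24.8%, i.e. 24.8 m.u.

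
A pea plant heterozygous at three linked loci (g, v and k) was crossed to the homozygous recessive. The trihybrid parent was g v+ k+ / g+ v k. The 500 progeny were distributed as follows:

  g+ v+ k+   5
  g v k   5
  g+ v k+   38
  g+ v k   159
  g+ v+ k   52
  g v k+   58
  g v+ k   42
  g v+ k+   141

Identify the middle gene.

The two rarest classes, g+ v+ k+ and g v k, are the double crossovers. Comparing them with the parentals, only the g allele has switched, so g is the middle locus and the order is k – g – v.

g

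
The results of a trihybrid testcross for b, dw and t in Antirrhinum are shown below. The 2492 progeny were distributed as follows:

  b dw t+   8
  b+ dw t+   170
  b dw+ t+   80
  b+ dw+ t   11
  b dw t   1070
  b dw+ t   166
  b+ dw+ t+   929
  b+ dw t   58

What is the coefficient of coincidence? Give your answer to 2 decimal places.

The two most frequent reciprocal classes, b dw t and b+ dw+ t+, are the parental types, so the F1 was b dw t / b+ dw+ t+.
The two rarest classes, b dw t+ and b+ dw+ t, are the double crossovers. Comparing them with the parentals, only the t allele has switched, so t is the middle locus and the order is dw – t – b.
dw–t: (336 + 19)/2492 = 0.1425; t–b: (138 + 19)/2492 = 0.0630.
Expected DCO frequency = 0.1425 × 0.0630 ≈ 0.00898; observed = 19/2492 ≈ 0.00762.
Coefficient of coincidence = 0.00762/0.00898 ≈ 0.85.

0.85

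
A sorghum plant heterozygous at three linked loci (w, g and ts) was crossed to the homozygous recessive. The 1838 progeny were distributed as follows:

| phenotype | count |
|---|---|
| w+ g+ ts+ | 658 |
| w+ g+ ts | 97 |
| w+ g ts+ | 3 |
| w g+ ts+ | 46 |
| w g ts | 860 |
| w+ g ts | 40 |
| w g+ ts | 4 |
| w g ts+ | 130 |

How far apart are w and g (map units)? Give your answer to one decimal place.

5.1 map units

The two most frequent reciprocal classes, w g ts and w+ g+ ts+, are the parental types, so the F1 was w g ts / w+ g+ ts+.
The two rarest classes, w g+ ts and w+ g ts+, are the double crossovers. Comparing them with the parentals, only the g allele has switched, so g is the middle locus and the order is ts – g – w.
Crossovers in the g–w interval produce the single-crossover classes w+ g ts and w g+ ts+ (40 + 46 = 86) plus the double crossovers (7).
RF(g–w) = (86 + 7) / 1838 = 93/1838 = 0.0506 → 5.1 map units.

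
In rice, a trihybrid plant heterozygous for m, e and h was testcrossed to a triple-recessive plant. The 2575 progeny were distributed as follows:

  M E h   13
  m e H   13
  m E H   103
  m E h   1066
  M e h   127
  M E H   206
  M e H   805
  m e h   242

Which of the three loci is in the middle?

The two most frequent reciprocal classes, M e H and m E h, are the parental types, so the F1 was M e H / m E h.
The two rarest classes, m e H and M E h, are the double crossovers. Comparing them with the parentals, only the m allele has switched, so m is the middle locus and the order is h – m – e.

m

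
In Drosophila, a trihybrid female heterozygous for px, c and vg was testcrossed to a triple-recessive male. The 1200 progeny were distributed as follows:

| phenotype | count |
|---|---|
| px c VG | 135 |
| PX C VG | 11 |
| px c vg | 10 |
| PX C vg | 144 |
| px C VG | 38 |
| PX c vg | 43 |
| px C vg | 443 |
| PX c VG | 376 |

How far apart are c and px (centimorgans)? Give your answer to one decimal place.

The two most frequent reciprocal classes, PX c VG and px C vg, are the parental types, so the F1 was PX c VG / px C vg.
The two rarest classes, PX C VG and px c vg, are the double crossovers. Comparing them with the parentals, only the c allele has switched, so c is the middle locus and the order is vg – c – px.
Crossovers in the c–px interval produce the single-crossover classes px c VG and PX C vg (135 + 144 = 279) plus the double crossovers (21).
RF(c–px) = (279 + 21) / 1200 = 300/1200 = 0.2500 → 25.0 centimorgans.

25.0 centimorgans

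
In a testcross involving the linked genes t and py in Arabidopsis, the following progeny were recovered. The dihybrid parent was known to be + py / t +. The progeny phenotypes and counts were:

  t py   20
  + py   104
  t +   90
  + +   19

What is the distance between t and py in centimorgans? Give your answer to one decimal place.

16.7 centimorgans

The recombinant classes are + + and t py: 19 + 20 = 39.
Recombination frequency = 39/233 = 0.1674 ≈ 16.7%, i.e. 16.7 centimorgans.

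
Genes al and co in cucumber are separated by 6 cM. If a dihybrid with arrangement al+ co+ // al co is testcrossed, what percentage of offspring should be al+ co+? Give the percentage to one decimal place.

A map distance of 6 cM corresponds to a recombination frequency of 0.060.
The F1 is al+ co+ / al co, so al+ co+ is a parental gamete class with expected frequency (1 − r)/2 = 0.940/2 = 0.4700.
That is 0.4700 = 47.0% of the progeny.

47.0%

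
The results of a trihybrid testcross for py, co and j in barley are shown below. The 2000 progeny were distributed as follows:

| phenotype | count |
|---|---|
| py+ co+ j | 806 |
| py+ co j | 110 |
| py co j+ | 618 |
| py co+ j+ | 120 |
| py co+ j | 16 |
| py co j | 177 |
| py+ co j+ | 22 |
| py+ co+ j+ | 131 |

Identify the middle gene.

py

The two most frequent reciprocal classes, py+ co+ j and py co j+, are the parental types, so the F1 was py+ co+ j / py co j+.
The two rarest classes, py co+ j and py+ co j+, are the double crossovers. Comparing them with the parentals, only the py allele has switched, so py is the middle locus and the order is j – py – co.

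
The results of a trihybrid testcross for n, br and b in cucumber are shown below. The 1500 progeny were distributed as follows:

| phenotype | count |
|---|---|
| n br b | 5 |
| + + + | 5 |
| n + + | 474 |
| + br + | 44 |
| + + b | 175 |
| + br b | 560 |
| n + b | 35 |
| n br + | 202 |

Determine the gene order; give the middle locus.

The two most frequent reciprocal classes, n + + and + br b, are the parental types, so the F1 was n + + / + br b.
The two rarest classes, + + + and n br b, are the double crossovers. Comparing them with the parentals, only the n allele has switched, so n is the middle locus and the order is b – n – br.

n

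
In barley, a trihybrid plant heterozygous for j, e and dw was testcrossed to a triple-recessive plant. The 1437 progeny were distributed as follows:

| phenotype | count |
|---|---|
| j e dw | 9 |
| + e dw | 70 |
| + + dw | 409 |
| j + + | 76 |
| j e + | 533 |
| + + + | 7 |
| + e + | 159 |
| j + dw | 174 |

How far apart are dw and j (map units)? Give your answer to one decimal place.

The two most frequent reciprocal classes, j e + and + + dw, are the parental types, so the F1 was j e + / + + dw.
The two rarest classes, j e dw and + + +, are the double crossovers. Comparing them with the parentals, only the dw allele has switched, so dw is the middle locus and the order is j – dw – e.
Crossovers in the j–dw interval produce the single-crossover classes + e + and j + dw (159 + 174 = 333) plus the double crossovers (16).
RF(j–dw) = (333 + 16) / 1437 = 349/1437 = 0.2429 → 24.3 map units.

24.3 map units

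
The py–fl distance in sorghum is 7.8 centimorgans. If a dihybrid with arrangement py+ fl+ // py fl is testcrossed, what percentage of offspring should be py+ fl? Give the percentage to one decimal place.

A map distance of 7.8 centimorgans corresponds to a recombination frequency of 0.078.
The F1 is py+ fl+ / py fl, so py+ fl is a recombinant gamete class with expected frequency r/2 = 0.078/2 = 0.0390.
That is 0.0390 = 3.9% of the progeny.

3.9%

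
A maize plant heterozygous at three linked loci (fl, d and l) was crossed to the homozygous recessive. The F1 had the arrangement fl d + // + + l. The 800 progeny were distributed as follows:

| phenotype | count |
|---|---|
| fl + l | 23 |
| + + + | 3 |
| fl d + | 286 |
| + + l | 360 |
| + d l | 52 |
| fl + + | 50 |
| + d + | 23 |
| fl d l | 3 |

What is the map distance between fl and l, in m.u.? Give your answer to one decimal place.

6.5 m.u.

The two rarest classes, fl d l and + + +, are the double crossovers. Comparing them with the parentals, only the l allele has switched, so l is the middle locus and the order is fl – l – d.
Crossovers in the fl–l interval produce the single-crossover classes + d + and fl + l (23 + 23 = 46) plus the double crossovers (6).
RF(fl–l) = (46 + 6) / 800 = 52/800 = 0.0650 → 6.5 m.u.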